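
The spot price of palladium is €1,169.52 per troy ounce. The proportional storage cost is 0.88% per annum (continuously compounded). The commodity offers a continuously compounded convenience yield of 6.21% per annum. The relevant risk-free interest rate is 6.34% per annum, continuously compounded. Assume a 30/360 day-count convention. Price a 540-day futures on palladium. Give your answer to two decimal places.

Net carry = r + u − y = 0.0634 + 0.0088 − 0.0621 = 0.0101
F = S·e^((r+u−y)T) = 1169.52 · e^(0.0101 × 540/360) = 1169.52 · e^0.01515000
= 1169.52 × 1.01526534 = €1,187.37 per troy ounce

€1,187.37 per troy ounce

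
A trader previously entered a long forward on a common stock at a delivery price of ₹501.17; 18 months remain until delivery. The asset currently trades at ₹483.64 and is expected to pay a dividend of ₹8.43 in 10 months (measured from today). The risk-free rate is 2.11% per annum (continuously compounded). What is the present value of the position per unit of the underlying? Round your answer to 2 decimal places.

PV(remaining dividends) I = 8.43·e^(−0.0211·10/12) = 8.2831
Current forward F = (S − I)·e^(rT) = (483.64 − 8.2831)·e^(0.0211·18/12) = 475.3569 × 1.032156 = 490.6425
Value (long) = (F − K)·e^(−rT) = (490.6425 − 501.17) × 0.968846 = -10.1995
Value = -₹10.20

-₹10.20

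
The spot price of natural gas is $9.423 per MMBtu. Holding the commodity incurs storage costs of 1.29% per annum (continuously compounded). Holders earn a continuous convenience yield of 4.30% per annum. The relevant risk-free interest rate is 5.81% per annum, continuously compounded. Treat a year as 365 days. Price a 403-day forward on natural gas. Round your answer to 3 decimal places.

Net carry = r + u − y = 0.0581 + 0.0129 − 0.0430 = 0.0280
F = S·e^((r+u−y)T) = 9.423 · e^(0.0280 × 403/365) = 9.423 · e^0.030915
= 9.423 × 1.031398 = $9.719 per MMBtu

$9.719 per MMBtu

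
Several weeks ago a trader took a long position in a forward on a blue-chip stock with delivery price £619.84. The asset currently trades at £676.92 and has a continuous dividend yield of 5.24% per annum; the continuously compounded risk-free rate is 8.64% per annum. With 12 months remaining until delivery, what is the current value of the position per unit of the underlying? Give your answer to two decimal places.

£73.83

Current fair forward for the remaining 12 months: F = S·e^((r − q)·T), (r − q) = 0.0864 − 0.0524 = 0.0340
F = 676.92 · e^(0.0340 × 12/12) = 676.92 × 1.034585 = 700.3313
Value of long forward = (F − K)·e^(−rT) = (700.3313 − 619.84) · e^(−0.0864·12/12)
= 80.4913 × 0.917227 = 73.83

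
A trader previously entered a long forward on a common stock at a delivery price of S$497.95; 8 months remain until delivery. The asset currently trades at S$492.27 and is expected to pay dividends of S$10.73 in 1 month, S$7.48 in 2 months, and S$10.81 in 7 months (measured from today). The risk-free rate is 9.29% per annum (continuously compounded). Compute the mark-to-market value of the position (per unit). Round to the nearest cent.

PV(remaining dividends) I = 10.73·e^(−0.0929·1/12) + 7.48·e^(−0.0929·2/12) + 10.81·e^(−0.0929·7/12) = 28.2521
Current forward F = (S − I)·e^(rT) = (492.27 − 28.2521)·e^(0.0929·8/12) = 464.0179 × 1.063891 = 493.6645
Value (long) = (F − K)·e^(−rT) = (493.6645 − 497.95) × 0.939946 = -4.0281
Value = -S$4.03

-S$4.03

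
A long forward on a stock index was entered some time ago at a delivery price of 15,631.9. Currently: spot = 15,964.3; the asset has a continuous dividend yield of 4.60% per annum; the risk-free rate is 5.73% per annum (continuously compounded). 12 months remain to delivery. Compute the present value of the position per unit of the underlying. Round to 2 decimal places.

485.21

Current fair forward for the remaining 12 months: F = S·e^((r − q)·T), (r − q) = 0.0573 − 0.0460 = 0.0113
F = 15964.3 · e^(0.0113 × 12/12) = 15964.3 × 1.01136409 = 16145.7197
Value of long forward = (F − K)·e^(−rT) = (16145.7197 − 15631.9) · e^(−0.0573·12/12)
= 513.8197 × 0.94431073 = 485.21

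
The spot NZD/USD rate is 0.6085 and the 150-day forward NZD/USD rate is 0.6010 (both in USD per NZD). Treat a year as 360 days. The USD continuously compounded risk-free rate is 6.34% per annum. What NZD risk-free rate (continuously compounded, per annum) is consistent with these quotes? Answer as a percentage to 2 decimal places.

9.32%

F = S·e^((r_USD − r_NZD)T) ⇒ r_NZD = r_USD − ln(F/S)/T
ln(0.6010/0.6085) = -0.012402; /(150/360) = -0.029765
r_NZD = 0.0634 + 0.029765 = 0.093165
r_NZD = 9.32%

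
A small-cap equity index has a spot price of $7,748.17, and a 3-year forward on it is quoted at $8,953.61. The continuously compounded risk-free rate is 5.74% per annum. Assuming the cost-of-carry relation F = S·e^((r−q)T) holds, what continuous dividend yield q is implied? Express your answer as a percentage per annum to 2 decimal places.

From F = S·e^((r−q)T): (r − q) = ln(F/S)/T
ln(8953.61/7748.17) = ln(1.155577) = 0.144600
(r − q) = 0.144600 / (3) = 0.048200
q = r − ln(F/S)/T = 0.0574 − 0.048200 = 0.009200
q = 0.92%

0.92%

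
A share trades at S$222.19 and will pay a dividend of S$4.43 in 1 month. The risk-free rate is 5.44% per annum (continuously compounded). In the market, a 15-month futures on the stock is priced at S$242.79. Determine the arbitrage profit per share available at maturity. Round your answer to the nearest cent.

S$9.69 per share

PV(dividends) I = 4.43·e^(−0.0544·1/12) = 4.4100
Fair futures F* = (S − I)·e^(rT) = (222.19 − 4.4100)·e^0.068000 = 217.7800 × 1.070365 = 233.1041
Market S$242.79 > fair 233.1041: forward overpriced → cash-and-carry (borrow at r, buy the stock and collect the dividends, short the forward).
Profit at T = |F_mkt − F*| = |242.79 − 233.1041| = S$9.69 per share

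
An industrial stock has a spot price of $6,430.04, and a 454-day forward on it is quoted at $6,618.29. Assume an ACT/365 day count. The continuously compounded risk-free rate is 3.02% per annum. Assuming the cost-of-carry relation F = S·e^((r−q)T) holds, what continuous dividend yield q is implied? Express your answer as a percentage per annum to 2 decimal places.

From F = S·e^((r−q)T): (r − q) = ln(F/S)/T
ln(6618.29/6430.04) = ln(1.029277) = 0.028857
(r − q) = 0.028857 / (454/365) = 0.023200
q = r − ln(F/S)/T = 0.0302 − 0.023200 = 0.007000
q = 0.70%

0.70%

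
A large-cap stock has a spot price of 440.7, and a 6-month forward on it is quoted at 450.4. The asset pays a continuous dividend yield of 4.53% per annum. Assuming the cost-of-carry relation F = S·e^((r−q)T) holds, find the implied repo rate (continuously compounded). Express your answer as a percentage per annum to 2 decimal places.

From F = S·e^((r−q)T): (r − q) = ln(F/S)/T
ln(450.4/440.7) = ln(1.022010) = 0.021771
(r − q) = 0.021771 / (6/12) = 0.043542
r = ln(F/S)/T + q = 0.043542 + 0.0453 = 0.088842
r = 8.88%

8.88%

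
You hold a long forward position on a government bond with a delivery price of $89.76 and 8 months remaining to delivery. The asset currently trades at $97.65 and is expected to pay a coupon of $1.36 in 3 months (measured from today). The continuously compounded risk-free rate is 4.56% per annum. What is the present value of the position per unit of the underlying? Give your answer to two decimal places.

PV(remaining coupons) I = 1.36·e^(−0.0456·3/12) = 1.3446
Current forward F = (S − I)·e^(rT) = (97.65 − 1.3446)·e^(0.0456·8/12) = 96.3054 × 1.030867 = 99.2781
Value (long) = (F − K)·e^(−rT) = (99.2781 − 89.76) × 0.970057 = 9.2331
Value = $9.23

$9.23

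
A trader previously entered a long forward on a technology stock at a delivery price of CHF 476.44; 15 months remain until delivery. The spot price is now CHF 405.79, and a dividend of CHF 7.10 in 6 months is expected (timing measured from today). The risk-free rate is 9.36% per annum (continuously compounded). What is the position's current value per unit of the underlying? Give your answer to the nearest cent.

PV(remaining dividends) I = 7.10·e^(−0.0936·6/12) = 6.7754
Current forward F = (S − I)·e^(rT) = (405.79 − 6.7754)·e^(0.0936·15/12) = 399.0146 × 1.124119 = 448.5399
Value (long) = (F − K)·e^(−rT) = (448.5399 − 476.44) × 0.889585 = -24.8195
Value = -CHF 24.82

-CHF 24.82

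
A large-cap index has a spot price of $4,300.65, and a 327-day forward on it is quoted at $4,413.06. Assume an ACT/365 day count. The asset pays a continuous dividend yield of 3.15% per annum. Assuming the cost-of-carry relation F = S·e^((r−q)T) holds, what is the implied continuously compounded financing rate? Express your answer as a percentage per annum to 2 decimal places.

6.03%

From F = S·e^((r−q)T): (r − q) = ln(F/S)/T
ln(4413.06/4300.65) = ln(1.026138) = 0.025802
(r − q) = 0.025802 / (327/365) = 0.028800
r = ln(F/S)/T + q = 0.028800 + 0.0315 = 0.060300
r = 6.03%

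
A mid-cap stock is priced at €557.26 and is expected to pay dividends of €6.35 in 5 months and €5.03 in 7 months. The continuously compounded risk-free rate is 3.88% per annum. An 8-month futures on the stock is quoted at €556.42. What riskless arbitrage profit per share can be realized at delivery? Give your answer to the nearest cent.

PV(dividends) I = 6.35·e^(−0.0388·5/12) + 5.03·e^(−0.0388·7/12) = 11.1656
Fair futures F* = (S − I)·e^(rT) = (557.26 − 11.1656)·e^0.025867 = 546.0944 × 1.026204 = 560.4043
Market €556.42 < fair 560.4043: forward underpriced → reverse cash-and-carry (short the stock, invest proceeds at r, pay the dividends, go long the forward).
Profit at T = |F_mkt − F*| = |556.42 − 560.4043| = €3.98 per share

€3.98 per share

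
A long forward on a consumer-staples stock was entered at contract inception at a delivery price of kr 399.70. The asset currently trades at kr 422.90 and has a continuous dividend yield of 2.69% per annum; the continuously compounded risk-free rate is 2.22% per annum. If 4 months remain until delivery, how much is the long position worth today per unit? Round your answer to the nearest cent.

Current fair forward for the remaining 4 months: F = S·e^((r − q)·T), (r − q) = 0.0222 − 0.0269 = -0.0047
F = 422.90 · e^(-0.0047 × 4/12) = 422.90 × 0.998435 = 422.2382
Value of long forward = (F − K)·e^(−rT) = (422.2382 − 399.70) · e^(−0.0222·4/12)
= 22.5382 × 0.992627 = 22.37

kr 22.37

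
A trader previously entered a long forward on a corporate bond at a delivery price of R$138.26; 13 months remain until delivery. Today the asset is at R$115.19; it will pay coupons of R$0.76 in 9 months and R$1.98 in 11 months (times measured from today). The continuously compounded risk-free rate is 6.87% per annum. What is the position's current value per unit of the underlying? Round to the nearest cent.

-R$15.73

PV(remaining coupons) I = 0.76·e^(−0.0687·9/12) + 1.98·e^(−0.0687·11/12) = 2.5810
Current forward F = (S − I)·e^(rT) = (115.19 − 2.5810)·e^(0.0687·13/12) = 112.6090 × 1.077265 = 121.3097
Value (long) = (F − K)·e^(−rT) = (121.3097 − 138.26) × 0.928277 = -15.7346
Value = -R$15.73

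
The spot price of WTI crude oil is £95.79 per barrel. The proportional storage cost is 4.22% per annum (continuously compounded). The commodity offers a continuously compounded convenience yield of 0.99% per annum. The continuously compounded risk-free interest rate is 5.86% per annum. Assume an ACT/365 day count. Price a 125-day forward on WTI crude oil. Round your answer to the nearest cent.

£98.82 per barrel

Net carry = r + u − y = 0.0586 + 0.0422 − 0.0099 = 0.0909
F = S·e^((r+u−y)T) = 95.79 · e^(0.0909 × 125/365) = 95.79 · e^0.031130
= 95.79 × 1.031620 = £98.82 per barrel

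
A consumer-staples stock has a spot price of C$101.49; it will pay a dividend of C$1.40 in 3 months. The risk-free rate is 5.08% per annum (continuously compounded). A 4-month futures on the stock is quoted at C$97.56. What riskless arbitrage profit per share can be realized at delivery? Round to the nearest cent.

C$4.26 per share

PV(dividends) I = 1.40·e^(−0.0508·3/12) = 1.3823
Fair futures F* = (S − I)·e^(rT) = (101.49 − 1.3823)·e^0.016933 = 100.1077 × 1.017077 = 101.8172
Market C$97.56 < fair 101.8172: forward underpriced → reverse cash-and-carry (short the stock, invest proceeds at r, pay the dividends, go long the forward).
Profit at T = |F_mkt − F*| = |97.56 − 101.8172| = C$4.26 per share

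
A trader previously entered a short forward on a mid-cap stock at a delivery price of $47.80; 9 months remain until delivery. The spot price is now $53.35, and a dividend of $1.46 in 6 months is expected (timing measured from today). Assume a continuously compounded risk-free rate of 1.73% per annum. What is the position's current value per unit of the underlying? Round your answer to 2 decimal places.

PV(remaining dividends) I = 1.46·e^(−0.0173·6/12) = 1.4474
Current forward F = (S − I)·e^(rT) = (53.35 − 1.4474)·e^(0.0173·9/12) = 51.9026 × 1.013060 = 52.5804
Value (long) = (F − K)·e^(−rT) = (52.5804 − 47.80) × 0.987109 = 4.7188
Short position value = −(long value) = -$4.72

-$4.72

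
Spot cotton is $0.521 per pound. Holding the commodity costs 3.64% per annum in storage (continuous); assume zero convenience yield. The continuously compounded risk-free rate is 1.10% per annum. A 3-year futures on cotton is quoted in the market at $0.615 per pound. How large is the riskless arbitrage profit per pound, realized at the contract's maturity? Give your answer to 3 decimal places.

Fair futures: F* = S·e^(carry·T), with carry = (r + u) = 0.0110 + 0.0364 = 0.0474
F* = 0.521 · e^(0.0474 × 3) = 0.521 · e^0.142200 = 0.521 × 1.152807 = $0.6006
Market $0.615 > fair $0.6006: forward overpriced → cash-and-carry (buy spot, short the forward).
At maturity, profit = |F_mkt − F*| = |0.615 − 0.6006| = $0.014 per pound

$0.014 per pound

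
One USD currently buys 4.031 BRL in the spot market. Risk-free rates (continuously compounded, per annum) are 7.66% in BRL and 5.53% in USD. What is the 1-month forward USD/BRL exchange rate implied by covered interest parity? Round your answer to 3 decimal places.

4.038

F = S·e^((r_BRL − r_USD)T) = 4.031 · e^((0.0766 − 0.0553) × 1/12)
= 4.031 · e^0.001775 = 4.031 × 1.001777
F = 4.038 BRL per USD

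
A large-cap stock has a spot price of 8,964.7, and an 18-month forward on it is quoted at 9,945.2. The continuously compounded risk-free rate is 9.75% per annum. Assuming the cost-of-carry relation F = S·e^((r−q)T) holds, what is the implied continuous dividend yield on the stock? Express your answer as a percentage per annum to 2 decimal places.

2.83%

From F = S·e^((r−q)T): (r − q) = ln(F/S)/T
ln(9945.2/8964.7) = ln(1.109373) = 0.103795
(r − q) = 0.103795 / (18/12) = 0.069197
q = r − ln(F/S)/T = 0.0975 − 0.069197 = 0.028303
q = 2.83%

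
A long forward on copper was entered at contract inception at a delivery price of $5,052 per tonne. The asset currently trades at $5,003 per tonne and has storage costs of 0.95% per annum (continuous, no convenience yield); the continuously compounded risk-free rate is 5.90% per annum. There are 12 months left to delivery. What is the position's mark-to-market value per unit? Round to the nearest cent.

$288.20 per tonne

Current fair forward for the remaining 12 months: F = S·e^((r + u)·T), (r + u) = 0.0590 + 0.0095 = 0.0685
F = 5003 · e^(0.0685 × 12/12) = 5003 × 1.07090062 = 5357.7158
Value of long forward = (F − K)·e^(−rT) = (5357.7158 − 5052) · e^(−0.0590·12/12)
= 305.7158 × 0.94270677 = 288.20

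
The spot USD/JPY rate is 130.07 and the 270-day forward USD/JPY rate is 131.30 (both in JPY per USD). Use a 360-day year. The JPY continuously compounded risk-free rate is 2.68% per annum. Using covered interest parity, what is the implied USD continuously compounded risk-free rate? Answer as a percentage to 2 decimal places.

F = S·e^((r_JPY − r_USD)T) ⇒ r_USD = r_JPY − ln(F/S)/T
ln(131.30/130.07) = 0.009412; /(270/360) = 0.012549
r_USD = 0.0268 − 0.012549 = 0.014251
r_USD = 1.43%

1.43%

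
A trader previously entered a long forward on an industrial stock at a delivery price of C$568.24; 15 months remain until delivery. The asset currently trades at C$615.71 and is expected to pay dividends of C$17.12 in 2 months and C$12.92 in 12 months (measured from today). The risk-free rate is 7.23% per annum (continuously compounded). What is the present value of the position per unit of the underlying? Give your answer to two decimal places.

PV(remaining dividends) I = 17.12·e^(−0.0723·2/12) + 12.92·e^(−0.0723·12/12) = 28.9338
Current forward F = (S − I)·e^(rT) = (615.71 − 28.9338)·e^(0.0723·15/12) = 586.7762 × 1.094585 = 642.2764
Value (long) = (F − K)·e^(−rT) = (642.2764 − 568.24) × 0.913589 = 67.6388
Value = C$67.64

C$67.64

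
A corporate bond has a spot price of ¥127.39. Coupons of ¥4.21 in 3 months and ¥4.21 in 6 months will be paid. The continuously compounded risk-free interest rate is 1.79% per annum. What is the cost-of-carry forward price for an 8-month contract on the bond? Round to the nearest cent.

¥120.46

PV(coupons) I = 4.21·e^(−0.0179·3/12) + 4.21·e^(−0.0179·6/12)
I = 4.1912 + 4.1725 = 8.3637
F = (S − I)·e^(rT) = (127.39 − 8.3637) · e^(0.0179·8/12)
= 119.0263 · e^0.011933 = 119.0263 × 1.012004 = ¥120.46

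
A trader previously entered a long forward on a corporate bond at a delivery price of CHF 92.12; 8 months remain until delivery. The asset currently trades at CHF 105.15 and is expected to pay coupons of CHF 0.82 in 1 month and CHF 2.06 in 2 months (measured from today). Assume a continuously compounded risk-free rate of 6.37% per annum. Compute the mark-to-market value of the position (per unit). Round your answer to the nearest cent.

PV(remaining coupons) I = 0.82·e^(−0.0637·1/12) + 2.06·e^(−0.0637·2/12) = 2.8539
Current forward F = (S − I)·e^(rT) = (105.15 − 2.8539)·e^(0.0637·8/12) = 102.2961 × 1.043381 = 106.7338
Value (long) = (F − K)·e^(−rT) = (106.7338 − 92.12) × 0.958422 = 14.0062
Value = CHF 14.01

CHF 14.01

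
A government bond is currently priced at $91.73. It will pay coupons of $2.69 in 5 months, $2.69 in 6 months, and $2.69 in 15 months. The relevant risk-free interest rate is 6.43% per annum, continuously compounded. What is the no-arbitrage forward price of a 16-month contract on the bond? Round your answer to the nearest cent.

$91.55

PV(coupons) I = 2.69·e^(−0.0643·5/12) + 2.69·e^(−0.0643·6/12) + 2.69·e^(−0.0643·15/12)
I = 2.6189 + 2.6049 + 2.4823 = 7.7061
F = (S − I)·e^(rT) = (91.73 − 7.7061) · e^(0.0643·16/12)
= 84.0239 · e^0.085733 = 84.0239 × 1.089515 = $91.55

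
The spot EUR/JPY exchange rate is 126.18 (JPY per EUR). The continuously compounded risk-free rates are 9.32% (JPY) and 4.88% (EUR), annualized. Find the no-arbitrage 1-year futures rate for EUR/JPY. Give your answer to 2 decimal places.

F = S·e^((r_JPY − r_EUR)T) = 126.18 · e^((0.0932 − 0.0488) × 1)
= 126.18 · e^0.044400 = 126.18 × 1.045400
F = 131.91 JPY per EUR

131.91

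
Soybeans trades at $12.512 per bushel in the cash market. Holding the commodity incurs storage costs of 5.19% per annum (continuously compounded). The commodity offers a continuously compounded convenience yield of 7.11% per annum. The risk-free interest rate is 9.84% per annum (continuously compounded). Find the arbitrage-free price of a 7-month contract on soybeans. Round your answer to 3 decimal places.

Net carry = r + u − y = 0.0984 + 0.0519 − 0.0711 = 0.0792
F = S·e^((r+u−y)T) = 12.512 · e^(0.0792 × 7/12) = 12.512 · e^0.046200
= 12.512 × 1.047284 = $13.104 per bushel

$13.104 per bushel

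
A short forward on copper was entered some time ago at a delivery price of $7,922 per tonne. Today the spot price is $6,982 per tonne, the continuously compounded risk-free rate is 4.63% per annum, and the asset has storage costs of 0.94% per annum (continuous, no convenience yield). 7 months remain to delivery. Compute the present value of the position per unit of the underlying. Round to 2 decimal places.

Current fair forward for the remaining 7 months: F = S·e^((r + u)·T), (r + u) = 0.0463 + 0.0094 = 0.0557
F = 6982 · e^(0.0557 × 7/12) = 6982 × 1.03302528 = 7212.5825
Value of long forward = (F − K)·e^(−rT) = (7212.5825 − 7922) · e^(−0.0463·7/12)
= -709.4175 × 0.97335313 = -690.51
Short position value = −(long value) = $690.51

$690.51 per tonne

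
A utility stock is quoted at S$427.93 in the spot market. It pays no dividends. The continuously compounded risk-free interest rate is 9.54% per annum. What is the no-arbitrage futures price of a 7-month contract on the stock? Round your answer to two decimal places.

F = S·e^(rT) = 427.93 · e^(0.0954 × 7/12)
= 427.93 · e^0.055650 = 427.93 × 1.057228
F = S$452.42

S$452.42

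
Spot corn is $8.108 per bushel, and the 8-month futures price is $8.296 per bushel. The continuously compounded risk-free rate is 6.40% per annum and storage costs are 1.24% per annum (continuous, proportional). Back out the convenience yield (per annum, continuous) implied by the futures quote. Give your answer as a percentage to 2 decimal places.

F = S·e^((r+u−y)T) ⇒ (r+u−y) = ln(F/S)/T
ln(8.296/8.108) = 0.022922; /T ⇒ 0.034383
y = r + u − ln(F/S)/T = 0.0640 + 0.0124 − 0.034383 = 0.042017
y = 4.20%

4.20%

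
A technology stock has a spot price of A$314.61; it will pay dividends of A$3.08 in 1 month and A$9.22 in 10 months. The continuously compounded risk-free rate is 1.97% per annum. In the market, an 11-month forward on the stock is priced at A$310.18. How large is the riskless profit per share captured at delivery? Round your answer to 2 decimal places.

PV(dividends) I = 3.08·e^(−0.0197·1/12) + 9.22·e^(−0.0197·10/12) = 12.1448
Fair forward F* = (S − I)·e^(rT) = (314.61 − 12.1448)·e^0.018058 = 302.4652 × 1.018222 = 307.9767
Market A$310.18 > fair 307.9767: forward overpriced → cash-and-carry (borrow at r, buy the stock and collect the dividends, short the forward).
Profit at T = |F_mkt − F*| = |310.18 − 307.9767| = A$2.20 per share

A$2.20 per share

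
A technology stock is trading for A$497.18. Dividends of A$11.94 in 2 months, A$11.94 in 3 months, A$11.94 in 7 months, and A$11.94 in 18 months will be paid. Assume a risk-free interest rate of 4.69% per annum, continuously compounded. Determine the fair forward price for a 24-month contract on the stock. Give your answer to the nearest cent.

A$495.12

PV(dividends) I = 11.94·e^(−0.0469·2/12) + 11.94·e^(−0.0469·3/12) + 11.94·e^(−0.0469·7/12) + 11.94·e^(−0.0469·18/12)
I = 11.8470 + 11.8008 + 11.6178 + 11.1289 = 46.3945
F = (S − I)·e^(rT) = (497.18 − 46.3945) · e^(0.0469·24/12)
= 450.7855 · e^0.093800 = 450.7855 × 1.098340 = A$495.12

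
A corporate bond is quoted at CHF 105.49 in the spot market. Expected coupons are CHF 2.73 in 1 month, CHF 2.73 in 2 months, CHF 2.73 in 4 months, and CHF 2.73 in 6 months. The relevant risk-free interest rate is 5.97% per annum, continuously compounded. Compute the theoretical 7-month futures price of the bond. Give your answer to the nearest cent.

PV(coupons) I = 2.73·e^(−0.0597·1/12) + 2.73·e^(−0.0597·2/12) + 2.73·e^(−0.0597·4/12) + 2.73·e^(−0.0597·6/12)
I = 2.7165 + 2.7030 + 2.6762 + 2.6497 = 10.7454
F = (S − I)·e^(rT) = (105.49 − 10.7454) · e^(0.0597·7/12)
= 94.7446 · e^0.034825 = 94.7446 × 1.035438 = CHF 98.10

CHF 98.10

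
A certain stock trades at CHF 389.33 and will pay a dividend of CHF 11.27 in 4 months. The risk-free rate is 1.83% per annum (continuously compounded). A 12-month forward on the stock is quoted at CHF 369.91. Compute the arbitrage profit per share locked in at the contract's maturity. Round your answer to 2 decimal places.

PV(dividends) I = 11.27·e^(−0.0183·4/12) = 11.2015
Fair forward F* = (S − I)·e^(rT) = (389.33 − 11.2015)·e^0.018300 = 378.1285 × 1.018468 = 385.1118
Market CHF 369.91 < fair 385.1118: forward underpriced → reverse cash-and-carry (short the stock, invest proceeds at r, pay the dividends, go long the forward).
Profit at T = |F_mkt − F*| = |369.91 − 385.1118| = CHF 15.20 per share

CHF 15.20 per share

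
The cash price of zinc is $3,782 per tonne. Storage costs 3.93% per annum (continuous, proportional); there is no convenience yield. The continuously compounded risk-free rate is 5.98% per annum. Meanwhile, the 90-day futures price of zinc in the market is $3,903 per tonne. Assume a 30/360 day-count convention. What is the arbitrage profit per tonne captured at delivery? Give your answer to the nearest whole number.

$26 per tonne

Fair futures: F* = S·e^(carry·T), with carry = (r + u) = 0.0598 + 0.0393 = 0.0991
F* = 3782 · e^(0.0991 × 90/360) = 3782 · e^0.024775 = 3782 × 1.025084 = $3876.8677
Market $3903 > fair $3876.8677: forward overpriced → cash-and-carry (buy spot, short the forward).
At maturity, profit = |F_mkt − F*| = |3903 − 3876.8677| = $26 per tonne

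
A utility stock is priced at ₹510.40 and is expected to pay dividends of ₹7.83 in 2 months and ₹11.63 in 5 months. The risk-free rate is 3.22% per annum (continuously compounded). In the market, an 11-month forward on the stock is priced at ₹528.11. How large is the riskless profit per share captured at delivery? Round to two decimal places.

PV(dividends) I = 7.83·e^(−0.0322·2/12) + 11.63·e^(−0.0322·5/12) = 19.2631
Fair forward F* = (S − I)·e^(rT) = (510.40 − 19.2631)·e^0.029517 = 491.1369 × 1.029957 = 505.8499
Market ₹528.11 > fair 505.8499: forward overpriced → cash-and-carry (borrow at r, buy the stock and collect the dividends, short the forward).
Profit at T = |F_mkt − F*| = |528.11 − 505.8499| = ₹22.26 per share

₹22.26 per share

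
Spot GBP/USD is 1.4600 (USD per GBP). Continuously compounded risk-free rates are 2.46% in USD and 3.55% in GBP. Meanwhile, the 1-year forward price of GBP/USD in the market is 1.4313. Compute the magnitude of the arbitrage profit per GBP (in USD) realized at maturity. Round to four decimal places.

0.0129 per GBP (in USD)

Fair forward: F* = S·e^(carry·T), with carry = (r_USD − r_GBP) = 0.0246 − 0.0355 = -0.0109
F* = 1.4600 · e^(-0.0109 × 1) = 1.4600 · e^-0.010900 = 1.4600 × 0.989159 = 1.4442
Market 1.4313 < fair 1.4442: forward underpriced → reverse cash-and-carry (short spot, go long the forward).
At maturity, profit = |F_mkt − F*| = |1.4313 − 1.4442| = 0.0129 per GBP (in USD)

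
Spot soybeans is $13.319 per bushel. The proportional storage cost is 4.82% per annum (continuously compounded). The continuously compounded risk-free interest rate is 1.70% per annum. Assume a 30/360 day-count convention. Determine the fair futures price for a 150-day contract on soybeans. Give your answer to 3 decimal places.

$13.686 per bushel

Net carry = r + u − y = 0.0170 + 0.0482 − 0.0000 = 0.0652
F = S·e^((r+u−y)T) = 13.319 · e^(0.0652 × 150/360) = 13.319 · e^0.027167
= 13.319 × 1.027539 = $13.686 per bushel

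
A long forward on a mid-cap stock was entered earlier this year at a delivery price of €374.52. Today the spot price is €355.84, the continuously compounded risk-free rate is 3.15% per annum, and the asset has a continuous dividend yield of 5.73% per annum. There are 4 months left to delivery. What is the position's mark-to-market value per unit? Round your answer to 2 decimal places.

Current fair forward for the remaining 4 months: F = S·e^((r − q)·T), (r − q) = 0.0315 − 0.0573 = -0.0258
F = 355.84 · e^(-0.0258 × 4/12) = 355.84 × 0.991437 = 352.7929
Value of long forward = (F − K)·e^(−rT) = (352.7929 − 374.52) · e^(−0.0315·4/12)
= -21.7271 × 0.989555 = -21.50

-€21.50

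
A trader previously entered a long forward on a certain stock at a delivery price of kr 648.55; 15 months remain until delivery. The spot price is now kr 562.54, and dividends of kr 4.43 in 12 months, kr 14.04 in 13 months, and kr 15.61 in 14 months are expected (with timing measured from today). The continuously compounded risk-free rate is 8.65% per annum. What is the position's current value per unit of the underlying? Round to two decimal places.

-kr 50.50

PV(remaining dividends) I = 4.43·e^(−0.0865·12/12) + 14.04·e^(−0.0865·13/12) + 15.61·e^(−0.0865·14/12) = 30.9586
Current forward F = (S − I)·e^(rT) = (562.54 − 30.9586)·e^(0.0865·15/12) = 531.5814 × 1.114187 = 592.2811
Value (long) = (F − K)·e^(−rT) = (592.2811 − 648.55) × 0.897515 = -50.5022
Value = -kr 50.50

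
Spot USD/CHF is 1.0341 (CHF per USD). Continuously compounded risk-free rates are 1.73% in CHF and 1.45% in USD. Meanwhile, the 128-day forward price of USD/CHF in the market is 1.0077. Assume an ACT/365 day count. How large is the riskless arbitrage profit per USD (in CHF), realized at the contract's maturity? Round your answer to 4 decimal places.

Fair forward: F* = S·e^(carry·T), with carry = (r_CHF − r_USD) = 0.0173 − 0.0145 = 0.0028
F* = 1.0341 · e^(0.0028 × 128/365) = 1.0341 · e^0.000982 = 1.0341 × 1.000982 = 1.0351
Market 1.0077 < fair 1.0351: forward underpriced → reverse cash-and-carry (short spot, go long the forward).
At maturity, profit = |F_mkt − F*| = |1.0077 − 1.0351| = 0.0274 per USD (in CHF)

0.0274 per USD (in CHF)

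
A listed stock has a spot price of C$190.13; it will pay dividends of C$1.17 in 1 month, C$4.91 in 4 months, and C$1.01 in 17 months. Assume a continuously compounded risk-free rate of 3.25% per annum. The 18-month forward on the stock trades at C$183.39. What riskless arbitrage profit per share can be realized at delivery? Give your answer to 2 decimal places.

PV(dividends) I = 1.17·e^(−0.0325·1/12) + 4.91·e^(−0.0325·4/12) + 1.01·e^(−0.0325·17/12) = 6.9885
Fair forward F* = (S − I)·e^(rT) = (190.13 − 6.9885)·e^0.048750 = 183.1415 × 1.049958 = 192.2909
Market C$183.39 < fair 192.2909: forward underpriced → reverse cash-and-carry (short the stock, invest proceeds at r, pay the dividends, go long the forward).
Profit at T = |F_mkt − F*| = |183.39 − 192.2909| = C$8.90 per share

C$8.90 per share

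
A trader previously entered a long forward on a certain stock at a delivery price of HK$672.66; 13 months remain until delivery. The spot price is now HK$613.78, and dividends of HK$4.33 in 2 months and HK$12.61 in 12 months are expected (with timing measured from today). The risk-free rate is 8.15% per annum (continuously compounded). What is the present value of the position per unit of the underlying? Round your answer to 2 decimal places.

-HK$17.93

PV(remaining dividends) I = 4.33·e^(−0.0815·2/12) + 12.61·e^(−0.0815·12/12) = 15.8946
Current forward F = (S − I)·e^(rT) = (613.78 − 15.8946)·e^(0.0815·13/12) = 597.8854 × 1.092307 = 653.0744
Value (long) = (F − K)·e^(−rT) = (653.0744 − 672.66) × 0.915494 = -17.9305
Value = -HK$17.93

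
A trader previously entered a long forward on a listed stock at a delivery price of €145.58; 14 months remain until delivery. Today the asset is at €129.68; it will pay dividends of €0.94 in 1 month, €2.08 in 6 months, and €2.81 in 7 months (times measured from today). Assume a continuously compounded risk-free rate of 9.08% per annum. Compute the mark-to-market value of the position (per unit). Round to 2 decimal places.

-€6.85

PV(remaining dividends) I = 0.94·e^(−0.0908·1/12) + 2.08·e^(−0.0908·6/12) + 2.81·e^(−0.0908·7/12) = 5.5856
Current forward F = (S − I)·e^(rT) = (129.68 − 5.5856)·e^(0.0908·14/12) = 124.0944 × 1.111748 = 137.9617
Value (long) = (F − K)·e^(−rT) = (137.9617 − 145.58) × 0.899485 = -6.8525
Value = -€6.85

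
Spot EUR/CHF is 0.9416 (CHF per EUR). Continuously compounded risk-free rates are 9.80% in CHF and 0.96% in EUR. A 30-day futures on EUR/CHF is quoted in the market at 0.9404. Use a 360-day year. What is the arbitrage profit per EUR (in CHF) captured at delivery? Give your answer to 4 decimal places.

Fair futures: F* = S·e^(carry·T), with carry = (r_CHF − r_EUR) = 0.0980 − 0.0096 = 0.0884
F* = 0.9416 · e^(0.0884 × 30/360) = 0.9416 · e^0.007367 = 0.9416 × 1.007394 = 0.9486
Market 0.9404 < fair 0.9486: forward underpriced → reverse cash-and-carry (short spot, go long the forward).
At maturity, profit = |F_mkt − F*| = |0.9404 − 0.9486| = 0.0082 per EUR (in CHF)

0.0082 per EUR (in CHF)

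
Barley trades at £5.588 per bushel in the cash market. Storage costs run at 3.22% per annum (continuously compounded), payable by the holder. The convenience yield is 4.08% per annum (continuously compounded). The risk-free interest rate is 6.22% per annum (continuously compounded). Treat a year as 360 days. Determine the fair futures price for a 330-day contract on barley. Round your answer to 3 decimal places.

Net carry = r + u − y = 0.0622 + 0.0322 − 0.0408 = 0.0536
F = S·e^((r+u−y)T) = 5.588 · e^(0.0536 × 330/360) = 5.588 · e^0.049133
= 5.588 × 1.050360 = £5.869 per bushel

£5.869 per bushel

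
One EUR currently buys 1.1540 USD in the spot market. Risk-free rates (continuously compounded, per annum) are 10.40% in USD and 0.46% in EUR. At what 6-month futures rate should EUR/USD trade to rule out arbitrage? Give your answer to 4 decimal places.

F = S·e^((r_USD − r_EUR)T) = 1.1540 · e^((0.1040 − 0.0046) × 6/12)
= 1.1540 · e^0.049700 = 1.1540 × 1.050956
F = 1.2128 USD per EUR

1.2128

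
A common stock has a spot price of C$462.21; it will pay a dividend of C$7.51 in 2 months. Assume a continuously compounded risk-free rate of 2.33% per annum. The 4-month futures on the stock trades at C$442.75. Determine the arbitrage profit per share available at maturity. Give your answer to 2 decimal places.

C$15.52 per share

PV(dividends) I = 7.51·e^(−0.0233·2/12) = 7.4809
Fair futures F* = (S − I)·e^(rT) = (462.21 − 7.4809)·e^0.007767 = 454.7291 × 1.007797 = 458.2746
Market C$442.75 < fair 458.2746: forward underpriced → reverse cash-and-carry (short the stock, invest proceeds at r, pay the dividends, go long the forward).
Profit at T = |F_mkt − F*| = |442.75 − 458.2746| = C$15.52 per share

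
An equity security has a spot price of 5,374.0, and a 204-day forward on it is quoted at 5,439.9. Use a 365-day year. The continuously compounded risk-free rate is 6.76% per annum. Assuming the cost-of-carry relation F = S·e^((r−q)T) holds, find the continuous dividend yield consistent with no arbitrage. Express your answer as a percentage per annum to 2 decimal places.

4.58%

From F = S·e^((r−q)T): (r − q) = ln(F/S)/T
ln(5439.9/5374.0) = ln(1.012263) = 0.012188
(r − q) = 0.012188 / (204/365) = 0.021807
q = r − ln(F/S)/T = 0.0676 − 0.021807 = 0.045793
q = 4.58%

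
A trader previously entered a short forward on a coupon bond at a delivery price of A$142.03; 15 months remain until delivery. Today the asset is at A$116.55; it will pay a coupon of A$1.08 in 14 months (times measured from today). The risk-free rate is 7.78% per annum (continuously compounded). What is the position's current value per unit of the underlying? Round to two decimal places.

PV(remaining coupons) I = 1.08·e^(−0.0778·14/12) = 0.9863
Current forward F = (S − I)·e^(rT) = (116.55 − 0.9863)·e^(0.0778·15/12) = 115.5637 × 1.102136 = 127.3669
Value (long) = (F − K)·e^(−rT) = (127.3669 − 142.03) × 0.907329 = -13.3043
Short position value = −(long value) = A$13.30

A$13.30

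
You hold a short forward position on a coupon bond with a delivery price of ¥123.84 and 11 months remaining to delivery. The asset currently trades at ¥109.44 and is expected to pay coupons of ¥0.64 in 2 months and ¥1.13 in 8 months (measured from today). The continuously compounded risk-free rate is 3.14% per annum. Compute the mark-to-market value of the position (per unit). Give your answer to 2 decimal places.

PV(remaining coupons) I = 0.64·e^(−0.0314·2/12) + 1.13·e^(−0.0314·8/12) = 1.7433
Current forward F = (S − I)·e^(rT) = (109.44 − 1.7433)·e^(0.0314·11/12) = 107.6967 × 1.029202 = 110.8417
Value (long) = (F − K)·e^(−rT) = (110.8417 − 123.84) × 0.971627 = -12.6295
Short position value = −(long value) = ¥12.63

¥12.63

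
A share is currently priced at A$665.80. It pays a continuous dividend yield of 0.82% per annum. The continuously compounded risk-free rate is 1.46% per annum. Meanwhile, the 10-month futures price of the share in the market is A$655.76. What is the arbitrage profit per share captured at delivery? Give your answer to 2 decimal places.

A$13.60 per share

Fair futures: F* = S·e^(carry·T), with carry = (r − q) = 0.0146 − 0.0082 = 0.0064
F* = 665.80 · e^(0.0064 × 10/12) = 665.80 · e^0.005333 = 665.80 × 1.005347 = A$669.3600
Market A$655.76 < fair A$669.3600: forward underpriced → reverse cash-and-carry (short spot, go long the forward).
At maturity, profit = |F_mkt − F*| = |655.76 − 669.3600| = A$13.60 per share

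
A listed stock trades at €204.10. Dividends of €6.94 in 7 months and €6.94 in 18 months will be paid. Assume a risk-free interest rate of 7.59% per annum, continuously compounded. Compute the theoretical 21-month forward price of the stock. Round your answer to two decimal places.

€218.44

PV(dividends) I = 6.94·e^(−0.0759·7/12) + 6.94·e^(−0.0759·18/12)
I = 6.6394 + 6.1932 = 12.8326
F = (S − I)·e^(rT) = (204.10 − 12.8326) · e^(0.0759·21/12)
= 191.2674 · e^0.132825 = 191.2674 × 1.142050 = €218.44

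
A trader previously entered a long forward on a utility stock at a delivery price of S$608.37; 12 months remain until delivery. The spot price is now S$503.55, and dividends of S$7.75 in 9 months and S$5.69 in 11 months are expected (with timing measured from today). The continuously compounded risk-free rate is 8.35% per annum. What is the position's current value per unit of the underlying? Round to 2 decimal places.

PV(remaining dividends) I = 7.75·e^(−0.0835·9/12) + 5.69·e^(−0.0835·11/12) = 12.5503
Current forward F = (S − I)·e^(rT) = (503.55 − 12.5503)·e^(0.0835·12/12) = 490.9997 × 1.087085 = 533.7584
Value (long) = (F − K)·e^(−rT) = (533.7584 − 608.37) × 0.919891 = -68.6345
Value = -S$68.63

-S$68.63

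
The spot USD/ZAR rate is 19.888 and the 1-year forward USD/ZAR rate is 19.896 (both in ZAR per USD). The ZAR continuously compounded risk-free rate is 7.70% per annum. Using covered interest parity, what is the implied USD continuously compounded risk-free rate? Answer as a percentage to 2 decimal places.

7.66%

F = S·e^((r_ZAR − r_USD)T) ⇒ r_USD = r_ZAR − ln(F/S)/T
ln(19.896/19.888) = 0.000402; /(1) = 0.000402
r_USD = 0.0770 − 0.000402 = 0.076598
r_USD = 7.66%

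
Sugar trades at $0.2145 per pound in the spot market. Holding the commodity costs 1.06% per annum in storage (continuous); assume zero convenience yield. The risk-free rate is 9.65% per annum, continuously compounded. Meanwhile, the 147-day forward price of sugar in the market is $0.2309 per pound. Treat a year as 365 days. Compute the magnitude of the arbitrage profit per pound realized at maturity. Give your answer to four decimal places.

Fair forward: F* = S·e^(carry·T), with carry = (r + u) = 0.0965 + 0.0106 = 0.1071
F* = 0.2145 · e^(0.1071 × 147/365) = 0.2145 · e^0.043133 = 0.2145 × 1.044077 = $0.2240
Market $0.2309 > fair $0.2240: forward overpriced → cash-and-carry (buy spot, short the forward).
At maturity, profit = |F_mkt − F*| = |0.2309 − 0.2240| = $0.0069 per pound

$0.0069 per pound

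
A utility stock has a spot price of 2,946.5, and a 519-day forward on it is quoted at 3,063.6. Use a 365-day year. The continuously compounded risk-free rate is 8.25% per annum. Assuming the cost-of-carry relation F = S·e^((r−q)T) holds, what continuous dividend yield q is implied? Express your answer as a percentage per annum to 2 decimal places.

5.51%

From F = S·e^((r−q)T): (r − q) = ln(F/S)/T
ln(3063.6/2946.5) = ln(1.039742) = 0.038973
(r − q) = 0.038973 / (519/365) = 0.027409
q = r − ln(F/S)/T = 0.0825 − 0.027409 = 0.055091
q = 5.51%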